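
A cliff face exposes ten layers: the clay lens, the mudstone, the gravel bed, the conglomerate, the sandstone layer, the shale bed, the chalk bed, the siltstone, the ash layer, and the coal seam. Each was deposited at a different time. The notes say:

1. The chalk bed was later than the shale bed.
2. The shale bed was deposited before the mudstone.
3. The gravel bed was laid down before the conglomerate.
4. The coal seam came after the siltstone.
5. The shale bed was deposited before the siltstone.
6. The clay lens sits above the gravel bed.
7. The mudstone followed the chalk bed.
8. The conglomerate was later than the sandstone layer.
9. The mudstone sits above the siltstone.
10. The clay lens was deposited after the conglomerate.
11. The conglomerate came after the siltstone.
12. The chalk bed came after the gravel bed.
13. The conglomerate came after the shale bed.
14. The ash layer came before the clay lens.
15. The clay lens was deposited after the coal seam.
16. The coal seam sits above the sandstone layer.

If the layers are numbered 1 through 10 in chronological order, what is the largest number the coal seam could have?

9

The coal seam must come before the clay lens — 1 layer forced after it.
Everything else can be placed before the coal seam in some valid order, so the coal seam can sit as late as position 10 − 1 = 9.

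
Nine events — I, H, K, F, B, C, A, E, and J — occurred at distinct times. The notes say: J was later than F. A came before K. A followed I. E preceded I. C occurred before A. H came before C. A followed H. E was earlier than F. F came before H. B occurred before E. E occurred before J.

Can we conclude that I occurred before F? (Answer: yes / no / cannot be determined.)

cannot be determined

No chain of stated constraints runs from I to F, and none runs from F to I either.
So the relative order of I and F is not fixed by the given facts.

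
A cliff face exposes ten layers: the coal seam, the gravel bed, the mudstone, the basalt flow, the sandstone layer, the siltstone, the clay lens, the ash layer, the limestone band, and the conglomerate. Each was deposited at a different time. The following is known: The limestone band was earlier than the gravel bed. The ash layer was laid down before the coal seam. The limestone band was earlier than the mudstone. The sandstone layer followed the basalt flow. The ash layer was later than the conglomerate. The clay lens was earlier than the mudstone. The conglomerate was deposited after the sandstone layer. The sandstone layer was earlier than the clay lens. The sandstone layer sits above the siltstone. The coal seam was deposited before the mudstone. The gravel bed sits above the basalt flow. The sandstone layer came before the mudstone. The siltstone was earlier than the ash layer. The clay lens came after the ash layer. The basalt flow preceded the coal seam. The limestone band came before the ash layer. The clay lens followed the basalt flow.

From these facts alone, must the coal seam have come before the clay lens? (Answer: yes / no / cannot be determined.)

cannot be determined

No chain of stated constraints runs from the coal seam to the clay lens, and none runs from the clay lens to the coal seam either.
So the relative order of the coal seam and the clay lens is not fixed by the given facts.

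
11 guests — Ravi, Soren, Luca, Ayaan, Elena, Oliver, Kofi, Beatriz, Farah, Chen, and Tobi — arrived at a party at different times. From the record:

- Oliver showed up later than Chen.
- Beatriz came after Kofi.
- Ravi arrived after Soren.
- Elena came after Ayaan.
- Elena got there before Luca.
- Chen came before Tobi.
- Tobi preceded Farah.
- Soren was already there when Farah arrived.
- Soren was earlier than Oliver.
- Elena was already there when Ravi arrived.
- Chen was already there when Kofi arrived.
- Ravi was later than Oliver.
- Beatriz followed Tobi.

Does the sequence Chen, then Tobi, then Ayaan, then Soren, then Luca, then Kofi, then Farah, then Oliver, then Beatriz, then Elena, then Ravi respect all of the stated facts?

The constraints require Elena before Luca, but in the proposed sequence Luca appears ahead of Elena. That one violation is enough.

no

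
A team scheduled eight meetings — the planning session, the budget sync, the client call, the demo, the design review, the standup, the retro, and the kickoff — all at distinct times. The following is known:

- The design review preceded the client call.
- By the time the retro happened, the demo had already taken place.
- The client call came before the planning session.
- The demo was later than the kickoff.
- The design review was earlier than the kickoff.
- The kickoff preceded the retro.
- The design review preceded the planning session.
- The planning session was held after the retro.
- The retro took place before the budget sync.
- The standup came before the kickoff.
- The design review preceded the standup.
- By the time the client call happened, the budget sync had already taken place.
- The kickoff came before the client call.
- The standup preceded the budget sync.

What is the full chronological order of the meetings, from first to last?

The constraints fix every adjacent pair, so only one ordering works:
the design review → the standup → the kickoff → the demo → the retro → the budget sync → the client call → the planning session.

the design review, the standup, the kickoff, the demo, the retro, the budget sync, the client call, the planning session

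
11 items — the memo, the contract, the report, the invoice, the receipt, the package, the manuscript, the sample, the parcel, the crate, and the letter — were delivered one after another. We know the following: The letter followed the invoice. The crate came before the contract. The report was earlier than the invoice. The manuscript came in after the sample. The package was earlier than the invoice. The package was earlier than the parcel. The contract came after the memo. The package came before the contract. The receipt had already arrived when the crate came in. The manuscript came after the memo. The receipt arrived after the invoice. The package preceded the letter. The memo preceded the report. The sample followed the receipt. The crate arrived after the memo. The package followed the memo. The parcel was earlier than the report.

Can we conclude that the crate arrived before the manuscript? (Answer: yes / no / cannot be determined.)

No chain of stated constraints runs from the crate to the manuscript, and none runs from the manuscript to the crate either.
So the relative order of the crate and the manuscript is not fixed by the given facts.

cannot be determined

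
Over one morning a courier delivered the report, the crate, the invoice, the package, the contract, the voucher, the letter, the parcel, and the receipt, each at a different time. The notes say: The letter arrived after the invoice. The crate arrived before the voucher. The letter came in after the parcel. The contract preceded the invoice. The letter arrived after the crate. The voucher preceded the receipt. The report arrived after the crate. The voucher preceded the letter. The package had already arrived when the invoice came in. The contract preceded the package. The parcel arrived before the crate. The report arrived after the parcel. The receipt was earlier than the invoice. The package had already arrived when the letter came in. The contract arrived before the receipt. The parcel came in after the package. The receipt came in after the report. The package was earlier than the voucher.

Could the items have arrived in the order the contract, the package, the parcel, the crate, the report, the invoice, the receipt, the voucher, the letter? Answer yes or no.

no

The constraints require the receipt before the invoice, but in the proposed sequence the invoice appears ahead of the receipt. That one violation is enough.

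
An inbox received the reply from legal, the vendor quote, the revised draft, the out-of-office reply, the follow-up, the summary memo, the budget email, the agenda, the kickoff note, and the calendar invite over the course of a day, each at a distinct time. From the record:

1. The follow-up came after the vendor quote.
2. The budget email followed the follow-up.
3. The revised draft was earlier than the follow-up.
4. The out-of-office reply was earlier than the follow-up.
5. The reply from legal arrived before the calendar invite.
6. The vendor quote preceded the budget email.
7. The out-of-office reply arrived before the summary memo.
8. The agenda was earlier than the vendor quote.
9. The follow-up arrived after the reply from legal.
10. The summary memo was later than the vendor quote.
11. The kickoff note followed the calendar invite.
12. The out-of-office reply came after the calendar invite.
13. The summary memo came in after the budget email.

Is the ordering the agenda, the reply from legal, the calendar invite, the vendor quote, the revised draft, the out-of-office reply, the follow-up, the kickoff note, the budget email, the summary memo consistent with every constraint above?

Check each stated constraint against the proposed order — e.g. the calendar invite is ahead of the kickoff note; the vendor quote is ahead of the summary memo. Every pair is in the required order; nothing is violated.

yes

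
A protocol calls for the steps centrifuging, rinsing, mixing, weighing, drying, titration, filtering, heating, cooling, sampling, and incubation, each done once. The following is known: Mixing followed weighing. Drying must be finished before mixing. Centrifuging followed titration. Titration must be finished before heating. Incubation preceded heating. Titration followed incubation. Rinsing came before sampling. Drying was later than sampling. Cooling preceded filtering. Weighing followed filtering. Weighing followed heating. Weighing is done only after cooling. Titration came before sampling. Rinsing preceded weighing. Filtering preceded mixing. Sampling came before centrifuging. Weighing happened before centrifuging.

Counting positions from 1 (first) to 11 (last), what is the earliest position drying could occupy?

5

Incubation, rinsing, sampling, and titration must all come before drying — 4 forced predecessors.
Nothing else is forced ahead of drying, so its earliest slot is position 4 + 1 = 5.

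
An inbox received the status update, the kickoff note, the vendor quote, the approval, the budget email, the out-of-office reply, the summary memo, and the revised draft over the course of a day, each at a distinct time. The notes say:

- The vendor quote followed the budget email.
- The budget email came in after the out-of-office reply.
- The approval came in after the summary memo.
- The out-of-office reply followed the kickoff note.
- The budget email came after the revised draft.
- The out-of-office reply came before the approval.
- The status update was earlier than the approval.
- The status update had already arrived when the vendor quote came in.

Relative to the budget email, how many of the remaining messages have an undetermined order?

Forced before the budget email: the kickoff note, the out-of-office reply, and the revised draft; forced after the budget email: the vendor quote.
That leaves the approval, the status update, and the summary memo with no forced order relative to the budget email — 3.

3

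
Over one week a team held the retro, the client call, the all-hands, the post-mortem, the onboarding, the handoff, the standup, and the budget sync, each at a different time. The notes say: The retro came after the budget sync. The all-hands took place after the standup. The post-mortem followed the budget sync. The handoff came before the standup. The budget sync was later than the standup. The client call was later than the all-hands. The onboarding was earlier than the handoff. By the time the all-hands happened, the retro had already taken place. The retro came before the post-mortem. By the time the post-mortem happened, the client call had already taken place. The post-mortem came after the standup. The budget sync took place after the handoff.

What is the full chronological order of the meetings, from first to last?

The constraints fix every adjacent pair, so only one ordering works:
the onboarding → the handoff → the standup → the budget sync → the retro → the all-hands → the client call → the post-mortem.

the onboarding, the handoff, the standup, the budget sync, the retro, the all-hands, the client call, the post-mortem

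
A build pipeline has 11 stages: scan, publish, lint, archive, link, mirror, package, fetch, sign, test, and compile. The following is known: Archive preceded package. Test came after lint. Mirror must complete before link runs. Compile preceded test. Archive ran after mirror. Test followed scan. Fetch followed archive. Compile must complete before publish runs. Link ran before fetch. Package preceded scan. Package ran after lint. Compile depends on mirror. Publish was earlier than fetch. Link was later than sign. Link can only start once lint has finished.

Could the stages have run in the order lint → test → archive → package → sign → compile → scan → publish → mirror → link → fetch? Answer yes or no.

The constraints require mirror before archive, but in the proposed sequence archive appears ahead of mirror. That one violation is enough.

no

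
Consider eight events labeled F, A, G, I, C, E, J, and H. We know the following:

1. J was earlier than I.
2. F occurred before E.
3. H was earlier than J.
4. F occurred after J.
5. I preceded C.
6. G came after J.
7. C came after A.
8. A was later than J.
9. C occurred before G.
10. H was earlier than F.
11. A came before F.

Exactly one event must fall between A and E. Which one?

F

Tracing the constraints gives A → F → E, so F sits after A and before E.
No other event is forced both after A and before E.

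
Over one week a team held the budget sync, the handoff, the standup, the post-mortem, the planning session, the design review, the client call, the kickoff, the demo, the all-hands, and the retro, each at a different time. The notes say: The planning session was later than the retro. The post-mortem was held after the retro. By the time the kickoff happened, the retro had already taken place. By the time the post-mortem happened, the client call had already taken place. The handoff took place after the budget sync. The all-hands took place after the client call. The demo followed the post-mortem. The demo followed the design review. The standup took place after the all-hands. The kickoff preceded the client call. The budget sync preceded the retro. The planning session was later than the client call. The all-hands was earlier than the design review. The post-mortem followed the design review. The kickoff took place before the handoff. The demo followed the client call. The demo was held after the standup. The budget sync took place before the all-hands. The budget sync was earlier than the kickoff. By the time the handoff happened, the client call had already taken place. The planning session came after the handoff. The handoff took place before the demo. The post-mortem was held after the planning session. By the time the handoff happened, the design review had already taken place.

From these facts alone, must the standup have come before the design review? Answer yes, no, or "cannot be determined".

No chain of stated constraints runs from the standup to the design review, and none runs from the design review to the standup either.
So the relative order of the standup and the design review is not fixed by the given facts.

cannot be determined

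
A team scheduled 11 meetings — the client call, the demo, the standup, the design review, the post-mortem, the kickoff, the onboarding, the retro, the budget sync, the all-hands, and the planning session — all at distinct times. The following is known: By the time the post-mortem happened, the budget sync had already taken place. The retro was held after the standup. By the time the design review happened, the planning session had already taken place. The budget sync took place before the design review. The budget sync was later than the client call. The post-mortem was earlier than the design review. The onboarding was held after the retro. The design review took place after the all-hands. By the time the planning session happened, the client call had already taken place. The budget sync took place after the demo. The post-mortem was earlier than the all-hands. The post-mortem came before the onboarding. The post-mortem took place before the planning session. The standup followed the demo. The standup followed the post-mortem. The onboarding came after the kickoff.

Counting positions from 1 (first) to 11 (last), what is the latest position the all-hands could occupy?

The all-hands must come before the design review — 1 meeting forced after it.
Everything else can be placed before the all-hands in some valid order, so the all-hands can sit as late as position 11 − 1 = 10.

10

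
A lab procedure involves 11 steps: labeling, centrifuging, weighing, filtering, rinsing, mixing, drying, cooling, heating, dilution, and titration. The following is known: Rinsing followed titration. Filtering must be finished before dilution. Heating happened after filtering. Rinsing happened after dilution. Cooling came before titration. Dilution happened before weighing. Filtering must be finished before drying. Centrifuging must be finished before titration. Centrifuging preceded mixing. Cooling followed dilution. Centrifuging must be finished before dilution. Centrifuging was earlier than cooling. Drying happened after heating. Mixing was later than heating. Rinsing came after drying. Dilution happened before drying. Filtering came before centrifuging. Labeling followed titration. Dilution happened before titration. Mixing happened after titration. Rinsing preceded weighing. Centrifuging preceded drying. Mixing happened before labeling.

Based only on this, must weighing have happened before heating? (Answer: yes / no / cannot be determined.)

Tracing the constraints gives heating → drying → rinsing → weighing, so heating must come before weighing.
That means weighing cannot be before heating.

no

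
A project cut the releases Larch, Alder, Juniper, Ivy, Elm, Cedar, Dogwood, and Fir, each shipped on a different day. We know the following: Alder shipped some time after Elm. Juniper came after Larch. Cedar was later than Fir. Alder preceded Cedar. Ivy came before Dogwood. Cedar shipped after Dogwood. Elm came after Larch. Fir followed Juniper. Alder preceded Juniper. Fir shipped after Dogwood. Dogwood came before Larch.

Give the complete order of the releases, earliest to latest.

Ivy, Dogwood, Larch, Elm, Alder, Juniper, Fir, Cedar

The constraints fix every adjacent pair, so only one ordering works:
Ivy → Dogwood → Larch → Elm → Alder → Juniper → Fir → Cedar.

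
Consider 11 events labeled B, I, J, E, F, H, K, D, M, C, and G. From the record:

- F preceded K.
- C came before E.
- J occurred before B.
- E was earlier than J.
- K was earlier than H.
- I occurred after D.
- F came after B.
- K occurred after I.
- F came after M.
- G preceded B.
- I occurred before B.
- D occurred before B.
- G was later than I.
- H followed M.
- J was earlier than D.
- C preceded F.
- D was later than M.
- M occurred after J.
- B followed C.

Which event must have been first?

C

C has a chain of constraints placing it before every other event, so C must be first.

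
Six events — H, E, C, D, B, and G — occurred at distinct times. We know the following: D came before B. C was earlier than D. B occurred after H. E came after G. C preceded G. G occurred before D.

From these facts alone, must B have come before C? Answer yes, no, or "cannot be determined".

Tracing the constraints gives C → D → B, so C must come before B.
That means B cannot be before C.

no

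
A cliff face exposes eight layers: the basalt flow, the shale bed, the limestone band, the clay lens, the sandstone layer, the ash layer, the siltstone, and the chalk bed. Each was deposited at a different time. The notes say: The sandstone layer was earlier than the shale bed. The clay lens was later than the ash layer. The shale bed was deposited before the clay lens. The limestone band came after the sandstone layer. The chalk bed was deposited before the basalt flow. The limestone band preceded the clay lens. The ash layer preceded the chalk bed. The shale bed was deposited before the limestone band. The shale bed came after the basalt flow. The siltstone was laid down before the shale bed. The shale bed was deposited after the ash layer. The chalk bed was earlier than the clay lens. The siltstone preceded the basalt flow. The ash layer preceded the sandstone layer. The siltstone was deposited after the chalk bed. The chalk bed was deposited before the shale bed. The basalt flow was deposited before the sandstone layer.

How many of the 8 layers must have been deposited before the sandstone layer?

4

Directly stated before the sandstone layer: the ash layer and the basalt flow.
The chalk bed reaches the sandstone layer via the chalk bed → the basalt flow → the sandstone layer.
The siltstone reaches the sandstone layer via the siltstone → the basalt flow → the sandstone layer.
No chain forces the shale bed (or any of the others) ahead of the sandstone layer.
That's the ash layer, the basalt flow, the chalk bed, and the siltstone — 4 in all.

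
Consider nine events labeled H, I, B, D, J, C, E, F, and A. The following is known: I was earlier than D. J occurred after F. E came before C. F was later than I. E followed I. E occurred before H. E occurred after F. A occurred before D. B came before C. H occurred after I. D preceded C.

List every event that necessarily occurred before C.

A, B, D, E, F, I

Directly stated before C: B, D, and E.
A reaches C via A → D → C.
F reaches C via F → E → C.
I reaches C via I → D → C.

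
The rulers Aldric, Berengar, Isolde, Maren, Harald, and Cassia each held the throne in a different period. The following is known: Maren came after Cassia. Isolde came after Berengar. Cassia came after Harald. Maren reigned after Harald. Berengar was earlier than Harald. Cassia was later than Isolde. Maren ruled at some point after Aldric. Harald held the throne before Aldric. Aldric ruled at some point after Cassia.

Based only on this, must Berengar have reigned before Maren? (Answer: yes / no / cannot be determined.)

Chain the constraints: Berengar → Harald → Maren. Each link is directly stated, so Berengar comes before Maren.

yes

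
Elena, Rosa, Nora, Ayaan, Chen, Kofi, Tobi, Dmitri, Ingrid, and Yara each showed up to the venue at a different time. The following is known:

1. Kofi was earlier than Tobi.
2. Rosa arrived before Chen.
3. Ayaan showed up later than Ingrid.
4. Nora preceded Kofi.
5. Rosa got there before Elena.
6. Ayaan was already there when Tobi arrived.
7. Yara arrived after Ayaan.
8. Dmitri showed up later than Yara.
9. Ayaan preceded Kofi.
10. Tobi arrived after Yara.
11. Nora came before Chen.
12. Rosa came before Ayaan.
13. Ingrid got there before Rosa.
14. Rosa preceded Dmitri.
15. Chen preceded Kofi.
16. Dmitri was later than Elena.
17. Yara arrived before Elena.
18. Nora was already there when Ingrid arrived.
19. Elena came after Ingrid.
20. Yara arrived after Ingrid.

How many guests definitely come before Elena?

Directly stated before Elena: Ingrid, Rosa, and Yara.
Ayaan reaches Elena via Ayaan → Yara → Elena.
Nora reaches Elena via Nora → Ingrid → Elena.
That's Ayaan, Ingrid, Nora, Rosa, and Yara — 5 in all.

5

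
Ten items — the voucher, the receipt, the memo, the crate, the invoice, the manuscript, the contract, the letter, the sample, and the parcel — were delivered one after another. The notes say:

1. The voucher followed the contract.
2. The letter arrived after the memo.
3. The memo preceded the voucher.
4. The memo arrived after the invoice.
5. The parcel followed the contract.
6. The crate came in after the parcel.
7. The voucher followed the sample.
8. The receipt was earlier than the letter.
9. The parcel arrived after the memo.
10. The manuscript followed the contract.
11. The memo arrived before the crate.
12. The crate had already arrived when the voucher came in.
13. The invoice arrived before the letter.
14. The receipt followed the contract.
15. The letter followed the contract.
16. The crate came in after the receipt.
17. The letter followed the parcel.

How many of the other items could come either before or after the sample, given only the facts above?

Forced after the sample: the voucher.
That leaves the contract, the crate, the invoice, the letter, the manuscript, the memo, the parcel, and the receipt with no forced order relative to the sample — 8.

8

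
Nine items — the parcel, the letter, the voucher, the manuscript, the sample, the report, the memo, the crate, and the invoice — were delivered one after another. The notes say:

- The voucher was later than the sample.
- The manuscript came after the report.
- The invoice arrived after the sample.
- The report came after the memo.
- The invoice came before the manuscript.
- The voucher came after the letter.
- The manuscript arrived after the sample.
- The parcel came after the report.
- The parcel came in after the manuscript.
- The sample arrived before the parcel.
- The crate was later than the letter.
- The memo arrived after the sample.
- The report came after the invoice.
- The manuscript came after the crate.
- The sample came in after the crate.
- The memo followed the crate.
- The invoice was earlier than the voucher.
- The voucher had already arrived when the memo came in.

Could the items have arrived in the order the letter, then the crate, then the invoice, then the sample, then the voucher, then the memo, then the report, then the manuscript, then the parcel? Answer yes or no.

The constraints require the sample before the invoice, but in the proposed sequence the invoice appears ahead of the sample. That one violation is enough.

no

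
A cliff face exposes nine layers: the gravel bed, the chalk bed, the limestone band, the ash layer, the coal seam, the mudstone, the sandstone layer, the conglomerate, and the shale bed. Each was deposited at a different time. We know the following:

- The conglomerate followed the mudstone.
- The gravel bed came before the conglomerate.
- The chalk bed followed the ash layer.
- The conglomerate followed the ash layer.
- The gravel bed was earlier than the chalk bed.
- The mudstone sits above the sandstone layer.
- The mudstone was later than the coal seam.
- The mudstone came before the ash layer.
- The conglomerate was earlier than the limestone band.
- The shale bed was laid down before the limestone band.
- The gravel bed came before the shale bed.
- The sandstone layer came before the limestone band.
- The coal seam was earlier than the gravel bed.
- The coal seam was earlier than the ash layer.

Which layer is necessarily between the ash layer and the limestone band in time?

the conglomerate

Tracing the constraints gives the ash layer → the conglomerate → the limestone band, so the conglomerate sits after the ash layer and before the limestone band.
No other layer is forced both after the ash layer and before the limestone band.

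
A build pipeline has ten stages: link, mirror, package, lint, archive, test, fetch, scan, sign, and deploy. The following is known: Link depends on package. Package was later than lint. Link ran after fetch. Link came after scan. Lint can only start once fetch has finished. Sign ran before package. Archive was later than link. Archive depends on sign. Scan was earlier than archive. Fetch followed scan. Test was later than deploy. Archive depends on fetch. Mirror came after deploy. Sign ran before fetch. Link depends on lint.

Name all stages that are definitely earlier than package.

fetch, lint, scan, sign

Directly stated before package: lint and sign.
Fetch reaches package via fetch → lint → package.
Scan reaches package via scan → fetch → lint → package.
No chain forces archive (or any of the others) ahead of package.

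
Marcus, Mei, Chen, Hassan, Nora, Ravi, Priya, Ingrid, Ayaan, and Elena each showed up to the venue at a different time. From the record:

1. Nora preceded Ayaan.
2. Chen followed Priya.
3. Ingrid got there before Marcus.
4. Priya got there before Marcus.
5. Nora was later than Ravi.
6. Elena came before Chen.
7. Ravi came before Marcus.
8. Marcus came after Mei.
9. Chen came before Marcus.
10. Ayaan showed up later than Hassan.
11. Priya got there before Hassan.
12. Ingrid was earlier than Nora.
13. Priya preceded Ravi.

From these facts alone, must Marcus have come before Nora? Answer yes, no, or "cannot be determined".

No chain of stated constraints runs from Marcus to Nora, and none runs from Nora to Marcus either.
So the relative order of Marcus and Nora is not fixed by the given facts.

cannot be determined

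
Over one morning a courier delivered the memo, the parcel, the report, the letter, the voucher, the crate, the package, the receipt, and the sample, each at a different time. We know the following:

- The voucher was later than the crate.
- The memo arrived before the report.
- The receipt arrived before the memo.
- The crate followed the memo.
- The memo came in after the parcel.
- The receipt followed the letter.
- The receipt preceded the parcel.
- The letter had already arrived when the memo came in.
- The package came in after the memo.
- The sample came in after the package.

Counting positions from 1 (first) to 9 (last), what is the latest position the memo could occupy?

4

The memo must come before the crate, the package, the report, the sample, and the voucher — 5 items forced after it.
Everything else can be placed before the memo in some valid order, so the memo can sit as late as position 9 − 5 = 4.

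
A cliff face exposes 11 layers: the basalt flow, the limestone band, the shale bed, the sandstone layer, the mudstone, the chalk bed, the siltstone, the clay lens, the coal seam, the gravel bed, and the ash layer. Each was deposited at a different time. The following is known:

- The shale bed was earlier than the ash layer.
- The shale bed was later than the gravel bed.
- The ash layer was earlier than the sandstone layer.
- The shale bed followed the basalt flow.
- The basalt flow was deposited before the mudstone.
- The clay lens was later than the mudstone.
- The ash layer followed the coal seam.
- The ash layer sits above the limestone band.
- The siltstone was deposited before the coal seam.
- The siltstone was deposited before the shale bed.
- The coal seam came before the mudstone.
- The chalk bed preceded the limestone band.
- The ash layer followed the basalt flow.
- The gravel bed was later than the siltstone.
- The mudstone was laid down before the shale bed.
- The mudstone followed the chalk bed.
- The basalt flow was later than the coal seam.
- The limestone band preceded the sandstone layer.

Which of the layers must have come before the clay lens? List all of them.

the basalt flow, the chalk bed, the coal seam, the mudstone, the siltstone

Directly stated before the clay lens: the mudstone.
The basalt flow reaches the clay lens via the basalt flow → the mudstone → the clay lens.
The chalk bed reaches the clay lens via the chalk bed → the mudstone → the clay lens.
The coal seam reaches the clay lens via the coal seam → the mudstone → the clay lens.
Likewise the siltstone reaches the clay lens by chaining the stated constraints.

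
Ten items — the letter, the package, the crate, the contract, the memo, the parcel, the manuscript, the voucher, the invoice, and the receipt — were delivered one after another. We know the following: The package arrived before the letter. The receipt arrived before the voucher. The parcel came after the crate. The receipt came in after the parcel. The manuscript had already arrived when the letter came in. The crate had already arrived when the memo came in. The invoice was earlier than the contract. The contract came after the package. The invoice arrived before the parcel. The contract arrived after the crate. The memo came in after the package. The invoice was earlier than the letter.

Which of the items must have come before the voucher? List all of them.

the crate, the invoice, the parcel, the receipt

Directly stated before the voucher: the receipt.
The crate reaches the voucher via the crate → the parcel → the receipt → the voucher.
The invoice reaches the voucher via the invoice → the parcel → the receipt → the voucher.
The parcel reaches the voucher via the parcel → the receipt → the voucher.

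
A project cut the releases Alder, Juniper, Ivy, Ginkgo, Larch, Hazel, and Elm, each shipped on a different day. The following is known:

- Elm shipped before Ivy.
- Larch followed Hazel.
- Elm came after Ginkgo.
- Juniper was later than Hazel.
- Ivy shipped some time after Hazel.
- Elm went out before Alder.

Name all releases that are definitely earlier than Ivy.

Directly stated before Ivy: Elm and Hazel.
Ginkgo reaches Ivy via Ginkgo → Elm → Ivy.

Elm, Ginkgo, Hazel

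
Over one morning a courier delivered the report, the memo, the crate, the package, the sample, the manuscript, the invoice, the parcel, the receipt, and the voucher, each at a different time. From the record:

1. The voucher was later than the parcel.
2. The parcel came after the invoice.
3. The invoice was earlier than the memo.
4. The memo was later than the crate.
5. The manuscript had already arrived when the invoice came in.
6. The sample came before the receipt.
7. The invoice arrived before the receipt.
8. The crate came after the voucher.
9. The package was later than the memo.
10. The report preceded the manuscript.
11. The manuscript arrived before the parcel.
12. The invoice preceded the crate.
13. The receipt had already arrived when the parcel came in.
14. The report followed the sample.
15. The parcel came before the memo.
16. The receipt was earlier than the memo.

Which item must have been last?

the package

Every other item has a chain of constraints placing it before the package, so the package is last.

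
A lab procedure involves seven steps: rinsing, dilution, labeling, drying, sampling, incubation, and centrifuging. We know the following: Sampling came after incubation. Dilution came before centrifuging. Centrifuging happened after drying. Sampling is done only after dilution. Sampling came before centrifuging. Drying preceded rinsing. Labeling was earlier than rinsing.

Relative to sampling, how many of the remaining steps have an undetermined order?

3

Forced before sampling: dilution and incubation; forced after sampling: centrifuging.
That leaves drying, labeling, and rinsing with no forced order relative to sampling — 3.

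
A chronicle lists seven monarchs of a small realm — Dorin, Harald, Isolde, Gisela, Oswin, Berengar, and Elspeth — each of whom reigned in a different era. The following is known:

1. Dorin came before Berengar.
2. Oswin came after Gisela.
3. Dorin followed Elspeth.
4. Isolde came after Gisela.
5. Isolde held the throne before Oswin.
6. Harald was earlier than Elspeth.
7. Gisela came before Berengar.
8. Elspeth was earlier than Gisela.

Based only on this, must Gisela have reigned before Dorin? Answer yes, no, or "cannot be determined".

cannot be determined

No chain of stated constraints runs from Gisela to Dorin, and none runs from Dorin to Gisela either.
So the relative order of Gisela and Dorin is not fixed by the given facts.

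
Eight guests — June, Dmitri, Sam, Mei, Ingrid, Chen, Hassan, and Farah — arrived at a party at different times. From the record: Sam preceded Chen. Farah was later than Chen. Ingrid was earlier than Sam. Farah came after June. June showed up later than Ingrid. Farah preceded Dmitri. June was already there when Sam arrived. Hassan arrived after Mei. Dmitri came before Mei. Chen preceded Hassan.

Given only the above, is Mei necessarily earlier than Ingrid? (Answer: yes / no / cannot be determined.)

Tracing the constraints gives Ingrid → June → Farah → Dmitri → Mei, so Ingrid must come before Mei.
That means Mei cannot be before Ingrid.

no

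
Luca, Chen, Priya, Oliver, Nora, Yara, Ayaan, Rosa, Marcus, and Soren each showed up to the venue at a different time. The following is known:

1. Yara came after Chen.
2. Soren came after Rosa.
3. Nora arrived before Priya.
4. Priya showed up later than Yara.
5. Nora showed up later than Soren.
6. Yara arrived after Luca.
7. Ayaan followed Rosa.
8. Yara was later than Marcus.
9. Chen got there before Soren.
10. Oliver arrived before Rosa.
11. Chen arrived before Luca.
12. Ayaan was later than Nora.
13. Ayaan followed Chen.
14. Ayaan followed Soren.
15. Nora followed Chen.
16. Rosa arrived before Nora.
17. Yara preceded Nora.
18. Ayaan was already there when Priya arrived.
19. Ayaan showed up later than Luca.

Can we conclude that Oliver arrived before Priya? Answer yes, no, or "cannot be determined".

Chain the constraints: Oliver → Rosa → Nora → Priya. Each link is directly stated, so Oliver comes before Priya.

yes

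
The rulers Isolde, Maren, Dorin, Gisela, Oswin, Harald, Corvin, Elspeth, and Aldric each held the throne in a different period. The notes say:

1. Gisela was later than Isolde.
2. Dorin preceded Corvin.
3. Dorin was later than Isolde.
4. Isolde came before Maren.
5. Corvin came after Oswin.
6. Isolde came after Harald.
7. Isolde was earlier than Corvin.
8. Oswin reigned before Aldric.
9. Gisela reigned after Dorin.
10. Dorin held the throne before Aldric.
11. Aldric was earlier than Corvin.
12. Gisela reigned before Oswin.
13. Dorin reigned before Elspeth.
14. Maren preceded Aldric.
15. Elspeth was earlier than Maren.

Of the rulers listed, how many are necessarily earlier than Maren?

Directly stated before Maren: Elspeth and Isolde.
Dorin reaches Maren via Dorin → Elspeth → Maren.
Harald reaches Maren via Harald → Isolde → Maren.
That's Dorin, Elspeth, Harald, and Isolde — 4 in all.

4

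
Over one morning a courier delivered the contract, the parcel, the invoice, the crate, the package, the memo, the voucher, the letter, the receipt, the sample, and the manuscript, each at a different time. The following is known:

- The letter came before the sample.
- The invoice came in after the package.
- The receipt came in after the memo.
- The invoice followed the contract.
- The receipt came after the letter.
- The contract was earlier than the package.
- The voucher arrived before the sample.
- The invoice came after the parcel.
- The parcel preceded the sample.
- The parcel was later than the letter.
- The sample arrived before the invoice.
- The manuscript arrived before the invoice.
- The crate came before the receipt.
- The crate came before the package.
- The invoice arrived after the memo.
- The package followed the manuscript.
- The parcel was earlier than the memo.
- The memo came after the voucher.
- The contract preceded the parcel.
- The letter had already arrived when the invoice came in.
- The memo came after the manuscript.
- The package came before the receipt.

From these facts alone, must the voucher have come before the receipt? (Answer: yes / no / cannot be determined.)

yes

Chain the constraints: the voucher → the memo → the receipt. Each link is directly stated, so the voucher comes before the receipt.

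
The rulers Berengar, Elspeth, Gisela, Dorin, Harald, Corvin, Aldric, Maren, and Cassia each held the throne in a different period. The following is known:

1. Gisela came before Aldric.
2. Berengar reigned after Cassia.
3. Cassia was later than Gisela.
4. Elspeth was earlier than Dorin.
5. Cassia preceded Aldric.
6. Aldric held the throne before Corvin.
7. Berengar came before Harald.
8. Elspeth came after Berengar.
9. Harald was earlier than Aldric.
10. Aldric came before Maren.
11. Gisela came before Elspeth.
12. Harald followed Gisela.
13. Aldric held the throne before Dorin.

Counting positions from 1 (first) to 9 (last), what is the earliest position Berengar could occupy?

Cassia and Gisela must both come before Berengar — 2 forced predecessors.
Nothing else is forced ahead of Berengar, so their earliest slot is position 2 + 1 = 3.

3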